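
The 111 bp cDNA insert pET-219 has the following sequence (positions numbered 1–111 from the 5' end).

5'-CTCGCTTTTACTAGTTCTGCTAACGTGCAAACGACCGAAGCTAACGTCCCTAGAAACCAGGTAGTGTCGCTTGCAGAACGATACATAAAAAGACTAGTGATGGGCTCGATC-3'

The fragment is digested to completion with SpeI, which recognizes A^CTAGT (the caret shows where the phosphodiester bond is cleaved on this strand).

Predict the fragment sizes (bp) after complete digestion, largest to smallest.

SpeI sites (ACTAGT) start at positions 10, 93.
SpeI cuts after the first base of each site, so after positions 10, 93.
Linear molecule, 2 cuts → 3 fragments:
  1–10 → 10 bp
  11–93 → 83 bp
  94–111 → 18 bp
Sorted largest to smallest: 83, 18, 10 bp.

83, 18, 10 bp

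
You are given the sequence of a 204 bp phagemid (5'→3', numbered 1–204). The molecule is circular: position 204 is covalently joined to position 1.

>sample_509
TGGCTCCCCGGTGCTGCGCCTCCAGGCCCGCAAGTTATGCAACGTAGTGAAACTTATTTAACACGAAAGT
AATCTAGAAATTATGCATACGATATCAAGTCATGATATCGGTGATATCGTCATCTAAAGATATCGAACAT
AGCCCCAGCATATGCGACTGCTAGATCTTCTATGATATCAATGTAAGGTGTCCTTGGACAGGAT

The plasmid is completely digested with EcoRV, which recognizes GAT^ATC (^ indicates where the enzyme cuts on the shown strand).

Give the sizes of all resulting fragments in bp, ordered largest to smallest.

121, 45, 16, 13, 9 bp

EcoRV sites (GATATC) start at positions 91, 104, 113, 129, 174.
EcoRV cuts after base 3 of each site, so after positions 93, 106, 115, 131, 176.
Circular molecule, 5 cuts → 5 fragments:
  94–106 → 13 bp
  107–115 → 9 bp
  116–131 → 16 bp
  132–176 → 45 bp
  177–204 then 1–93 → 28 + 93 = 121 bp
Sorted largest to smallest: 121, 45, 16, 13, 9 bp.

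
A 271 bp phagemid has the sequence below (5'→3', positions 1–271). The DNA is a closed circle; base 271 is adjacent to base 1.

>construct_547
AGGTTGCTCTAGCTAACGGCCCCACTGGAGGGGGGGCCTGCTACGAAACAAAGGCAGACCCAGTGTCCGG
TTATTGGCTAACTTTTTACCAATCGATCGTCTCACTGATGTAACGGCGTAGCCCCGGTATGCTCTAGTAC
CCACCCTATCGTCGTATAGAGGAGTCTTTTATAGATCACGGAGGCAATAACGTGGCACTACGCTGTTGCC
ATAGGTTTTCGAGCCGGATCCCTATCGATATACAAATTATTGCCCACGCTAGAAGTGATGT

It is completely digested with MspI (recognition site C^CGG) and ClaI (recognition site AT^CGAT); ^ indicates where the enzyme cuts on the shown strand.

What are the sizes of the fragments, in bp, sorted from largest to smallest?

MspI sites (CCGG) start at positions 67, 124, 224.
MspI cuts after the first base of each site, so after positions 67, 124, 224.
ClaI sites (ATCGAT) start at positions 92, 234.
ClaI cuts after base 2 of each site, so after positions 93, 235.
Combined cut positions: 67, 93, 124, 224, 235.
Circular molecule, 5 cuts → 5 fragments:
  68–93 → 26 bp
  94–124 → 31 bp
  125–224 → 100 bp
  225–235 → 11 bp
  236–271 then 1–67 → 36 + 67 = 103 bp
Sorted largest to smallest: 103, 100, 31, 26, 11 bp.

103, 100, 31, 26, 11 bp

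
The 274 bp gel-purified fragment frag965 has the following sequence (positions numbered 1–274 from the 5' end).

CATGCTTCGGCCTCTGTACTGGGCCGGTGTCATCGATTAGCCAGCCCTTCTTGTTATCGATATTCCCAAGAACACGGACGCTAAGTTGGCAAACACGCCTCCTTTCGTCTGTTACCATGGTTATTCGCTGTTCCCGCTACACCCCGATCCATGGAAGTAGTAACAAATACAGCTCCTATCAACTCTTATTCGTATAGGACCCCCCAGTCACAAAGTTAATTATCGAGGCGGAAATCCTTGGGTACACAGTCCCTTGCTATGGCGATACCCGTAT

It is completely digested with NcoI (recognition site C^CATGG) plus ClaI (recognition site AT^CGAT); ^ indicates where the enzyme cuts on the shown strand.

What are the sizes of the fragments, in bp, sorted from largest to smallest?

125, 58, 34, 33, 24 bp

NcoI sites (CCATGG) start at positions 115, 149.
NcoI cuts after the first base of each site, so after positions 115, 149.
ClaI sites (ATCGAT) start at positions 32, 56.
ClaI cuts after base 2 of each site, so after positions 33, 57.
Combined cut positions: 33, 57, 115, 149.
Linear molecule, 4 cuts → 5 fragments:
  1–33 → 33 bp
  34–57 → 24 bp
  58–115 → 58 bp
  116–149 → 34 bp
  150–274 → 125 bp
Sorted largest to smallest: 125, 58, 34, 33, 24 bp.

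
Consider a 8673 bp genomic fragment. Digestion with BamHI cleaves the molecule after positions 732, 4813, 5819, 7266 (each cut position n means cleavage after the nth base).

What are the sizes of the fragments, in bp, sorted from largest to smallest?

4081, 1447, 1407, 1006, 732 bp

Linear molecule, 4 cuts → 5 fragments:
  732 − 0 = 732 bp
  4813 − 732 = 4081 bp
  5819 − 4813 = 1006 bp
  7266 − 5819 = 1447 bp
  8673 − 7266 = 1407 bp
Sorted largest to smallest: 4081, 1447, 1407, 1006, 732 bp.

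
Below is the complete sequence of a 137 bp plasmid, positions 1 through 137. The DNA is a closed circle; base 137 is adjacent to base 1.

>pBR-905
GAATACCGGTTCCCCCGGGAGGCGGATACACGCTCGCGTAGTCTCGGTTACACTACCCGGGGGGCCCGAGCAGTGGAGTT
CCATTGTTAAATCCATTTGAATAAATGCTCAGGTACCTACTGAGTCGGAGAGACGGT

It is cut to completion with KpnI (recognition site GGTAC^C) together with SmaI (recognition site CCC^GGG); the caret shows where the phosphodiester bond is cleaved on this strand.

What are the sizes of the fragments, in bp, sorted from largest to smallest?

The KpnI site (GGTACC) starts at position 112.
KpnI cuts after base 5 of each site (before the last base), so after position 116.
SmaI sites (CCCGGG) start at positions 14, 56.
SmaI cuts after base 3 of each site, so after positions 16, 58.
Combined cut positions: 16, 58, 116.
Circular molecule, 3 cuts → 3 fragments:
  17–58 → 42 bp
  59–116 → 58 bp
  117–137 then 1–16 → 21 + 16 = 37 bp
Sorted largest to smallest: 58, 42, 37 bp.

58, 42, 37 bp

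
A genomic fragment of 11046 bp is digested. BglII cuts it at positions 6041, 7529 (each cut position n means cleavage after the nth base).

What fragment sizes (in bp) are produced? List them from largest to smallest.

Linear molecule, 2 cuts → 3 fragments:
  6041 − 0 = 6041 bp
  7529 − 6041 = 1488 bp
  11046 − 7529 = 3517 bp
Sorted largest to smallest: 6041, 3517, 1488 bp.

6041, 3517, 1488 bp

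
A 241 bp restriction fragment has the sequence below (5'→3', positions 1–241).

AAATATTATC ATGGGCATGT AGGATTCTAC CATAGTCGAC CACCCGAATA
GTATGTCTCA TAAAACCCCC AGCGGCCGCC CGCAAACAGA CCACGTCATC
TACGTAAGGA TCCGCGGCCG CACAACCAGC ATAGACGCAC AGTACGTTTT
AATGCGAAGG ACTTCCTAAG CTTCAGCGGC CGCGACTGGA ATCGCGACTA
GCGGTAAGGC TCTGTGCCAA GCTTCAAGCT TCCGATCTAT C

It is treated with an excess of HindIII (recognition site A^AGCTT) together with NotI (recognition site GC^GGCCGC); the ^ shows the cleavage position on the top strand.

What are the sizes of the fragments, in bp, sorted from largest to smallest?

73, 53, 42, 42, 15, 9, 7 bp

HindIII sites (AAGCTT) start at positions 168, 219, 226.
HindIII cuts after the first base of each site, so after positions 168, 219, 226.
NotI sites (GCGGCCGC) start at positions 72, 114, 176.
NotI cuts after base 2 of each site, so after positions 73, 115, 177.
Combined cut positions: 73, 115, 168, 177, 219, 226.
Linear molecule, 6 cuts → 7 fragments:
  1–73 → 73 bp
  74–115 → 42 bp
  116–168 → 53 bp
  169–177 → 9 bp
  178–219 → 42 bp
  220–226 → 7 bp
  227–241 → 15 bp
Sorted largest to smallest: 73, 53, 42, 42, 15, 9, 7 bp.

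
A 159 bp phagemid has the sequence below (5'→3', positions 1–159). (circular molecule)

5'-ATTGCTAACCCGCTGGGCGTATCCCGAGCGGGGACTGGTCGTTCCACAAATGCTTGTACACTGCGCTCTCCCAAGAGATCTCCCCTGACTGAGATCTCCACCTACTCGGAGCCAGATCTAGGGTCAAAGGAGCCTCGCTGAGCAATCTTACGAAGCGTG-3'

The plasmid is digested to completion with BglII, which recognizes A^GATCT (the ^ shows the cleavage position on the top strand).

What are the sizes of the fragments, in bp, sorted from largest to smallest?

BglII sites (AGATCT) start at positions 76, 92, 114.
BglII cuts after the first base of each site, so after positions 76, 92, 114.
Circular molecule, 3 cuts → 3 fragments:
  77–92 → 16 bp
  93–114 → 22 bp
  115–159 then 1–76 → 45 + 76 = 121 bp
Sorted largest to smallest: 121, 22, 16 bp.

121, 22, 16 bp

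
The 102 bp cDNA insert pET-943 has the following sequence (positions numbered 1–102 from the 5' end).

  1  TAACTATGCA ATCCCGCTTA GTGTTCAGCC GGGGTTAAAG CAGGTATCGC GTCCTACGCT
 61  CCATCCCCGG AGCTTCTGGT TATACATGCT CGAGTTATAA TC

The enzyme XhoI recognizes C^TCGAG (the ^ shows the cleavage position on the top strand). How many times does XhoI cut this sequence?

CTCGAG occurs starting at position 89.
XhoI cuts at 1 site.

1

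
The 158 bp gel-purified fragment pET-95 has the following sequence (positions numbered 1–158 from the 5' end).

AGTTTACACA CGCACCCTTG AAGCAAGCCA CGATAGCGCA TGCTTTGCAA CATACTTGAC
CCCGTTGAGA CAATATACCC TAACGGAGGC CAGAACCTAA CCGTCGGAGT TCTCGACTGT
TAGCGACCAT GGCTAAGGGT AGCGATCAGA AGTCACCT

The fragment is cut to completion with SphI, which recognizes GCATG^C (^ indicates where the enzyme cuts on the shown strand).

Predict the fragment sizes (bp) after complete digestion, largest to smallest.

The SphI site (GCATGC) starts at position 38.
SphI cuts after base 5 of each site (before the last base), so after position 42.
Linear molecule, 1 cut → 2 fragments:
  1–42 → 42 bp
  43–158 → 116 bp
Sorted largest to smallest: 116, 42 bp.

116, 42 bp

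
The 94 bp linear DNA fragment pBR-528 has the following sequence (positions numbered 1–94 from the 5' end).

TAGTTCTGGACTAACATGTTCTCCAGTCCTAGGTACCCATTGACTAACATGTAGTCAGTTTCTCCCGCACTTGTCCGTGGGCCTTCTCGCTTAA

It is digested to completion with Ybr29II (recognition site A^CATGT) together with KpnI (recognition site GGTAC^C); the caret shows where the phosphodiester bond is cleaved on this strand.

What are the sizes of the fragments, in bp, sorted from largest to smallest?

Ybr29II sites (ACATGT) start at positions 14, 47.
Ybr29II cuts after the first base of each site, so after positions 14, 47.
The KpnI site (GGTACC) starts at position 32.
KpnI cuts after base 5 of each site (before the last base), so after position 36.
Combined cut positions: 14, 36, 47.
Linear molecule, 3 cuts → 4 fragments:
  1–14 → 14 bp
  15–36 → 22 bp
  37–47 → 11 bp
  48–94 → 47 bp
Sorted largest to smallest: 47, 22, 14, 11 bp.

47, 22, 14, 11 bp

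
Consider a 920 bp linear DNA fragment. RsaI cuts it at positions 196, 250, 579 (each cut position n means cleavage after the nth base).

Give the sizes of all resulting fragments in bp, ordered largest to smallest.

341, 329, 196, 54 bp

Linear molecule, 3 cuts → 4 fragments:
  196 − 0 = 196 bp
  250 − 196 = 54 bp
  579 − 250 = 329 bp
  920 − 579 = 341 bp
Sorted largest to smallest: 341, 329, 196, 54 bp.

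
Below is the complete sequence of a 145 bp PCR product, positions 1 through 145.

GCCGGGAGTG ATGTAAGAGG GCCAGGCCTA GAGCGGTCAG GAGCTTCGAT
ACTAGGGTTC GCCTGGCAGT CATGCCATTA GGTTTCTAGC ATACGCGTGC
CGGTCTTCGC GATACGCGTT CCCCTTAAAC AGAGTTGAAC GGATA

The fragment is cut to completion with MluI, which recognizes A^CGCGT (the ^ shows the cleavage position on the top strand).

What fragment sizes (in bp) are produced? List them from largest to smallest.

MluI sites (ACGCGT) start at positions 93, 114.
MluI cuts after the first base of each site, so after positions 93, 114.
Linear molecule, 2 cuts → 3 fragments:
  1–93 → 93 bp
  94–114 → 21 bp
  115–145 → 31 bp
Sorted largest to smallest: 93, 31, 21 bp.

93, 31, 21 bp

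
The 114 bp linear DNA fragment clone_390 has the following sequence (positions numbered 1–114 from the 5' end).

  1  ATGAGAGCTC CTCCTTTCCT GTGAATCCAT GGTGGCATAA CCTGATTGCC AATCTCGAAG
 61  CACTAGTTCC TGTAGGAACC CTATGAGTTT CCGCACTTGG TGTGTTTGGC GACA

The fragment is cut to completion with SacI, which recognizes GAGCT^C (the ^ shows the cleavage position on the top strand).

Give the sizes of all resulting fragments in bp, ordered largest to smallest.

105, 9 bp

The SacI site (GAGCTC) starts at position 5.
SacI cuts after base 5 of each site (before the last base), so after position 9.
Linear molecule, 1 cut → 2 fragments:
  1–9 → 9 bp
  10–114 → 105 bp
Sorted largest to smallest: 105, 9 bp.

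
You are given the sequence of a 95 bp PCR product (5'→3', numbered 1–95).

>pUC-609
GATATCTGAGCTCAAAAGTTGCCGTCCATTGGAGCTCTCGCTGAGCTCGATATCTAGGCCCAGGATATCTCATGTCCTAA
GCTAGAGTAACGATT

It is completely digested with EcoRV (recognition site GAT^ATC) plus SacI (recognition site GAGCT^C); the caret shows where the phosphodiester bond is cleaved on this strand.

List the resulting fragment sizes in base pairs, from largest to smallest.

EcoRV sites (GATATC) start at positions 1, 49, 64.
EcoRV cuts after base 3 of each site, so after positions 3, 51, 66.
SacI sites (GAGCTC) start at positions 8, 32, 43.
SacI cuts after base 5 of each site (before the last base), so after positions 12, 36, 47.
Combined cut positions: 3, 12, 36, 47, 51, 66.
Linear molecule, 6 cuts → 7 fragments:
  1–3 → 3 bp
  4–12 → 9 bp
  13–36 → 24 bp
  37–47 → 11 bp
  48–51 → 4 bp
  52–66 → 15 bp
  67–95 → 29 bp
Sorted largest to smallest: 29, 24, 15, 11, 9, 4, 3 bp.

29, 24, 15, 11, 9, 4, 3 bp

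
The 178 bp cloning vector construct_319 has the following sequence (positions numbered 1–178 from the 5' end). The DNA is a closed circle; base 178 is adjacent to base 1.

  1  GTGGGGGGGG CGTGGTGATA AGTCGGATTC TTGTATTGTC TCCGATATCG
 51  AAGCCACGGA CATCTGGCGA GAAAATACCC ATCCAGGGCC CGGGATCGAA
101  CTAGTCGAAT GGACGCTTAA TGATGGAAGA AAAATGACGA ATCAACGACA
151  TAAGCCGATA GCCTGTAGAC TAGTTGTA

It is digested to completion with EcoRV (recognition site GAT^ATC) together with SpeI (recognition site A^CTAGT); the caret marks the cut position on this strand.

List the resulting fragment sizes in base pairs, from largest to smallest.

The EcoRV site (GATATC) starts at position 44.
EcoRV cuts after base 3 of each site, so after position 46.
SpeI sites (ACTAGT) start at positions 100, 169.
SpeI cuts after the first base of each site, so after positions 100, 169.
Combined cut positions: 46, 100, 169.
Circular molecule, 3 cuts → 3 fragments:
  47–100 → 54 bp
  101–169 → 69 bp
  170–178 then 1–46 → 9 + 46 = 55 bp
Sorted largest to smallest: 69, 55, 54 bp.

69, 55, 54 bp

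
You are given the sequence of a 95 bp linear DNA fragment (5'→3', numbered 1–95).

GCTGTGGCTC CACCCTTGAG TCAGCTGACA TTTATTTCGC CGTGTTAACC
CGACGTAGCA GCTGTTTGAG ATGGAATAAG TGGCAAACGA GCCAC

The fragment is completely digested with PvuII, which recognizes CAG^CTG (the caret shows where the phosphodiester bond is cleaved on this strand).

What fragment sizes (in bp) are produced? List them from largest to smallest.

37, 34, 24 bp

PvuII sites (CAGCTG) start at positions 22, 59.
PvuII cuts after base 3 of each site, so after positions 24, 61.
Linear molecule, 2 cuts → 3 fragments:
  1–24 → 24 bp
  25–61 → 37 bp
  62–95 → 34 bp
Sorted largest to smallest: 37, 34, 24 bp.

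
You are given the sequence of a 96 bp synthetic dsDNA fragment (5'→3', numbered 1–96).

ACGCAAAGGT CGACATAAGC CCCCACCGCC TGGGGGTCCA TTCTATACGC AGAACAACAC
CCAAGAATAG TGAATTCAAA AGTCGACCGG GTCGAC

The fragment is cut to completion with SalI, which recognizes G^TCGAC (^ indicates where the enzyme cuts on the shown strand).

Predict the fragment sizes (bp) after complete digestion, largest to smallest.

SalI sites (GTCGAC) start at positions 9, 82, 91.
SalI cuts after the first base of each site, so after positions 9, 82, 91.
Linear molecule, 3 cuts → 4 fragments:
  1–9 → 9 bp
  10–82 → 73 bp
  83–91 → 9 bp
  92–96 → 5 bp
Sorted largest to smallest: 73, 9, 9, 5 bp.

73, 9, 9, 5 bp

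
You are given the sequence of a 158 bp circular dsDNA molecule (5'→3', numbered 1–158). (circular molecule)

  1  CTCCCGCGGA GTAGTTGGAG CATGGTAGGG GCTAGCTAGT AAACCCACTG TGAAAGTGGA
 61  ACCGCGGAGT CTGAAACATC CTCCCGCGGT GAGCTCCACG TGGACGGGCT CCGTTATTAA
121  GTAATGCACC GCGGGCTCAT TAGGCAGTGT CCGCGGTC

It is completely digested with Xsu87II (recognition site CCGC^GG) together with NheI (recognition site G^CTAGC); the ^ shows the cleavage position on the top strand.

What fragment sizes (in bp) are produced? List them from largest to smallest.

Xsu87II sites (CCGCGG) start at positions 4, 62, 84, 129, 151.
Xsu87II cuts after base 4 of each site, so after positions 7, 65, 87, 132, 154.
The NheI site (GCTAGC) starts at position 31.
NheI cuts after the first base of each site, so after position 31.
Combined cut positions: 7, 31, 65, 87, 132, 154.
Circular molecule, 6 cuts → 6 fragments:
  8–31 → 24 bp
  32–65 → 34 bp
  66–87 → 22 bp
  88–132 → 45 bp
  133–154 → 22 bp
  155–158 then 1–7 → 4 + 7 = 11 bp
Sorted largest to smallest: 45, 34, 24, 22, 22, 11 bp.

45, 34, 24, 22, 22, 11 bp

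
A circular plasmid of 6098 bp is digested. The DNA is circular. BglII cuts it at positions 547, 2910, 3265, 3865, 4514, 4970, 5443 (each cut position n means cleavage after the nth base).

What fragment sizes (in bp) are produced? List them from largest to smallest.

Circular molecule, 7 cuts → 7 fragments:
  2910 − 547 = 2363 bp
  3265 − 2910 = 355 bp
  3865 − 3265 = 600 bp
  4514 − 3865 = 649 bp
  4970 − 4514 = 456 bp
  5443 − 4970 = 473 bp
  wrap: 6098 − 5443 + 547 = 1202 bp
Sorted largest to smallest: 2363, 1202, 649, 600, 473, 456, 355 bp.

2363, 1202, 649, 600, 473, 456, 355 bp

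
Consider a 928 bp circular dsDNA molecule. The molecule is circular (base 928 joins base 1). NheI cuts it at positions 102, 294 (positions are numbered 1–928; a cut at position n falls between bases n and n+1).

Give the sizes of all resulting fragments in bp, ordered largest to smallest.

736, 192 bp

Circular molecule, 2 cuts → 2 fragments:
  294 − 102 = 192 bp
  wrap: 928 − 294 + 102 = 736 bp
Sorted largest to smallest: 736, 192 bp.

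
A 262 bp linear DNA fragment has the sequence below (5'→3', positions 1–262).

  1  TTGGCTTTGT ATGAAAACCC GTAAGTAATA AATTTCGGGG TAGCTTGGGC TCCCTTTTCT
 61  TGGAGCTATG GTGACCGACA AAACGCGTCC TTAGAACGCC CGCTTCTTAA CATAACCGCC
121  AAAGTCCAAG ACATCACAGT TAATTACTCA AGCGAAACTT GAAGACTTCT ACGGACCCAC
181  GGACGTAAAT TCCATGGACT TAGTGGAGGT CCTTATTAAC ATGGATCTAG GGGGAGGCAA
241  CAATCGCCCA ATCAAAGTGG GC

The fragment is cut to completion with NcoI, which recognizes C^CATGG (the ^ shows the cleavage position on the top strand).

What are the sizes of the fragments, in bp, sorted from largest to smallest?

The NcoI site (CCATGG) starts at position 192.
NcoI cuts after the first base of each site, so after position 192.
Linear molecule, 1 cut → 2 fragments:
  1–192 → 192 bp
  193–262 → 70 bp
Sorted largest to smallest: 192, 70 bp.

192, 70 bp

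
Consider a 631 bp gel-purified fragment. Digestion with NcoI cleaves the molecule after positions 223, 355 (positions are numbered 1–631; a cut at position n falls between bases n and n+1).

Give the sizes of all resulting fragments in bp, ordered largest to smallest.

276, 223, 132 bp

Linear molecule, 2 cuts → 3 fragments:
  223 − 0 = 223 bp
  355 − 223 = 132 bp
  631 − 355 = 276 bp
Sorted largest to smallest: 276, 223, 132 bp.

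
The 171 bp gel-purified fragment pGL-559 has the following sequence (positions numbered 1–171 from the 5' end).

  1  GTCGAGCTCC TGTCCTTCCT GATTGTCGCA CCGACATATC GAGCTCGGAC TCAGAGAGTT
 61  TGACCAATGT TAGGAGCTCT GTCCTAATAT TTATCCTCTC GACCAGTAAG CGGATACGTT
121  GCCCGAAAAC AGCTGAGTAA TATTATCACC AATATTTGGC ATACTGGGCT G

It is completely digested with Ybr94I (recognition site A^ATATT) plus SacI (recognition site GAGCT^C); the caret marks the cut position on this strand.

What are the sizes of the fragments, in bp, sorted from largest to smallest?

53, 37, 33, 20, 12, 8, 8 bp

Ybr94I sites (AATATT) start at positions 86, 139, 151.
Ybr94I cuts after the first base of each site, so after positions 86, 139, 151.
SacI sites (GAGCTC) start at positions 4, 41, 74.
SacI cuts after base 5 of each site (before the last base), so after positions 8, 45, 78.
Combined cut positions: 8, 45, 78, 86, 139, 151.
Linear molecule, 6 cuts → 7 fragments:
  1–8 → 8 bp
  9–45 → 37 bp
  46–78 → 33 bp
  79–86 → 8 bp
  87–139 → 53 bp
  140–151 → 12 bp
  152–171 → 20 bp
Sorted largest to smallest: 53, 37, 33, 20, 12, 8, 8 bp.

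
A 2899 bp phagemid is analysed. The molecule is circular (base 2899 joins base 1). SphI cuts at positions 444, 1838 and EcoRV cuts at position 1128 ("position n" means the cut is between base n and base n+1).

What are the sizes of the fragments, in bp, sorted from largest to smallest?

Combined cut positions (sorted): 444, 1128, 1838.
Circular molecule, 3 cuts → 3 fragments:
  1128 − 444 = 684 bp
  1838 − 1128 = 710 bp
  wrap: 2899 − 1838 + 444 = 1505 bp
Sorted largest to smallest: 1505, 710, 684 bp.

1505, 710, 684 bp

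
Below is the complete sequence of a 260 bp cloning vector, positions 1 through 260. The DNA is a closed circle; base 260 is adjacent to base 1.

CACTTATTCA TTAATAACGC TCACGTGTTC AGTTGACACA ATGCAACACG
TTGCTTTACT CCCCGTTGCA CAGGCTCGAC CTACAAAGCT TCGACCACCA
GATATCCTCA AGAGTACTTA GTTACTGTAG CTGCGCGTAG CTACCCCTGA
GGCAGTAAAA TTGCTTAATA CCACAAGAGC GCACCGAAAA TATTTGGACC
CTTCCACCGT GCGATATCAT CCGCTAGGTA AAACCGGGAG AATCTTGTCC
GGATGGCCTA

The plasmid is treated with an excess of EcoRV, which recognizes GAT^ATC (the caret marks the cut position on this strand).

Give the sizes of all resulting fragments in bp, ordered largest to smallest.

148, 112 bp

EcoRV sites (GATATC) start at positions 101, 213.
EcoRV cuts after base 3 of each site, so after positions 103, 215.
Circular molecule, 2 cuts → 2 fragments:
  104–215 → 112 bp
  216–260 then 1–103 → 45 + 103 = 148 bp
Sorted largest to smallest: 148, 112 bp.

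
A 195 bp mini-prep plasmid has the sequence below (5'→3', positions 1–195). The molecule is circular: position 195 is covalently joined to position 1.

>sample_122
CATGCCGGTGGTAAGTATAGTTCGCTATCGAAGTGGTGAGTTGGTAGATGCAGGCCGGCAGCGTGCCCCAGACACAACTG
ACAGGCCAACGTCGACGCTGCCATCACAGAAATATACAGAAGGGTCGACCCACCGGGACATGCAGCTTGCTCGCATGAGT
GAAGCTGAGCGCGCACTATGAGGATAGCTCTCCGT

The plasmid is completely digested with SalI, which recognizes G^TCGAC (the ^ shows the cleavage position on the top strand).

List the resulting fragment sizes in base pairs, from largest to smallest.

SalI sites (GTCGAC) start at positions 91, 124.
SalI cuts after the first base of each site, so after positions 91, 124.
Circular molecule, 2 cuts → 2 fragments:
  92–124 → 33 bp
  125–195 then 1–91 → 71 + 91 = 162 bp
Sorted largest to smallest: 162, 33 bp.

162, 33 bp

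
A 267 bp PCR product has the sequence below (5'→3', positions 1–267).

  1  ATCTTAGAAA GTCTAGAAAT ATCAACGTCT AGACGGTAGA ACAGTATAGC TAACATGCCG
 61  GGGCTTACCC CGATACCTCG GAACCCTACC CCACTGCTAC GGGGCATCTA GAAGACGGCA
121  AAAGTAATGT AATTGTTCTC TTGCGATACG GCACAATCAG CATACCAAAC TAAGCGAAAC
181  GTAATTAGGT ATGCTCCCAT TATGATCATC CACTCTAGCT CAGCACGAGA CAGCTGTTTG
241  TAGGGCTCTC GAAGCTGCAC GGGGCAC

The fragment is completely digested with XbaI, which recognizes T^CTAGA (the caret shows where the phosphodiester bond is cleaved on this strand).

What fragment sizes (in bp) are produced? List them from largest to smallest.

160, 79, 16, 12 bp

XbaI sites (TCTAGA) start at positions 12, 28, 107.
XbaI cuts after the first base of each site, so after positions 12, 28, 107.
Linear molecule, 3 cuts → 4 fragments:
  1–12 → 12 bp
  13–28 → 16 bp
  29–107 → 79 bp
  108–267 → 160 bp
Sorted largest to smallest: 160, 79, 16, 12 bp.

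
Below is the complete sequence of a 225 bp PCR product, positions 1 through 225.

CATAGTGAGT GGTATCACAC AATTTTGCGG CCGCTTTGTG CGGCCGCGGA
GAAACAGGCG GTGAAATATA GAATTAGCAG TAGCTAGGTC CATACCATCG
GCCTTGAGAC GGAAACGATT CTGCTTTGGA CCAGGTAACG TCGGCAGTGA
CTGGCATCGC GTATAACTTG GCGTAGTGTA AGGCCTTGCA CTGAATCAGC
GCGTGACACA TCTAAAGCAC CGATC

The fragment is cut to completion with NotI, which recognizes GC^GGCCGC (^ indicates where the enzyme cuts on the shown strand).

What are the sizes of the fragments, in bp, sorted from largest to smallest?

184, 28, 13 bp

NotI sites (GCGGCCGC) start at positions 27, 40.
NotI cuts after base 2 of each site, so after positions 28, 41.
Linear molecule, 2 cuts → 3 fragments:
  1–28 → 28 bp
  29–41 → 13 bp
  42–225 → 184 bp
Sorted largest to smallest: 184, 28, 13 bp.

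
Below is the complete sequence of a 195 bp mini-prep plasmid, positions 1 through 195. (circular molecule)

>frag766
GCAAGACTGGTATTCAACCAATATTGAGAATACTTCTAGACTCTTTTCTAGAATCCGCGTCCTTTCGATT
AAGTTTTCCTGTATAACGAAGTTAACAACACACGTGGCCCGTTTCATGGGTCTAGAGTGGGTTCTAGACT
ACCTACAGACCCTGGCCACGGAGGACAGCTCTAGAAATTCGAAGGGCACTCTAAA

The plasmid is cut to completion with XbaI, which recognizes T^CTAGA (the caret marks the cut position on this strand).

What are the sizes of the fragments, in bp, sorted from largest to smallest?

XbaI sites (TCTAGA) start at positions 35, 47, 121, 133, 170.
XbaI cuts after the first base of each site, so after positions 35, 47, 121, 133, 170.
Circular molecule, 5 cuts → 5 fragments:
  36–47 → 12 bp
  48–121 → 74 bp
  122–133 → 12 bp
  134–170 → 37 bp
  171–195 then 1–35 → 25 + 35 = 60 bp
Sorted largest to smallest: 74, 60, 37, 12, 12 bp.

74, 60, 37, 12, 12 bp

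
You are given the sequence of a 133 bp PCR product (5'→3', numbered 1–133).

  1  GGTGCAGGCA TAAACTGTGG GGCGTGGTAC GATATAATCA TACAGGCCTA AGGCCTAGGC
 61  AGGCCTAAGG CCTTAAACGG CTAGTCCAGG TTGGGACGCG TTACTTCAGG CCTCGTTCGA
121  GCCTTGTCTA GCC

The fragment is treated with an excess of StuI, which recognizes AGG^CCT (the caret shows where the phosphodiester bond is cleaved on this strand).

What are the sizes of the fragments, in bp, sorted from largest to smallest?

StuI sites (AGGCCT) start at positions 44, 51, 61, 68, 108.
StuI cuts after base 3 of each site, so after positions 46, 53, 63, 70, 110.
Linear molecule, 5 cuts → 6 fragments:
  1–46 → 46 bp
  47–53 → 7 bp
  54–63 → 10 bp
  64–70 → 7 bp
  71–110 → 40 bp
  111–133 → 23 bp
Sorted largest to smallest: 46, 40, 23, 10, 7, 7 bp.

46, 40, 23, 10, 7, 7 bp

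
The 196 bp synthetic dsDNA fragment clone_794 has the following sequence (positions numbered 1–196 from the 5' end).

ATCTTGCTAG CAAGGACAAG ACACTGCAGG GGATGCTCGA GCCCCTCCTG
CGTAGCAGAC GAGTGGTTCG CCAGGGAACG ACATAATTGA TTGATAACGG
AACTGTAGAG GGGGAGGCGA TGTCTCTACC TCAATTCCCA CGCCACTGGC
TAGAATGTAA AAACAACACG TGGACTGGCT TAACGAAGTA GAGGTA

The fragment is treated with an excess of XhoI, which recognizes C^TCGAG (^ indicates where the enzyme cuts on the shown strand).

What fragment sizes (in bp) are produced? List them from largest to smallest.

The XhoI site (CTCGAG) starts at position 36.
XhoI cuts after the first base of each site, so after position 36.
Linear molecule, 1 cut → 2 fragments:
  1–36 → 36 bp
  37–196 → 160 bp
Sorted largest to smallest: 160, 36 bp.

160, 36 bp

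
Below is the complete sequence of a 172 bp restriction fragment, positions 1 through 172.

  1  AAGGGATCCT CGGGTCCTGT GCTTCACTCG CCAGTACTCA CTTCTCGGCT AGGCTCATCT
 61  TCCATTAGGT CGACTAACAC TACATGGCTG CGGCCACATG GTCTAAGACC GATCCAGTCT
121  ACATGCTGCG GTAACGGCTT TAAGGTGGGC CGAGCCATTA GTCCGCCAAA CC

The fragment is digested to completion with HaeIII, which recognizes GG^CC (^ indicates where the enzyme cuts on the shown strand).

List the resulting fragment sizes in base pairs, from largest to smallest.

93, 56, 23 bp

HaeIII sites (GGCC) start at positions 92, 148.
HaeIII cuts after base 2 of each site, so after positions 93, 149.
Linear molecule, 2 cuts → 3 fragments:
  1–93 → 93 bp
  94–149 → 56 bp
  150–172 → 23 bp
Sorted largest to smallest: 93, 56, 23 bp.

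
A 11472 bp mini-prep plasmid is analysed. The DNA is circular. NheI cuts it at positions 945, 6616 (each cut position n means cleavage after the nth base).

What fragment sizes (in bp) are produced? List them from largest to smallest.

Circular molecule, 2 cuts → 2 fragments:
  6616 − 945 = 5671 bp
  wrap: 11472 − 6616 + 945 = 5801 bp
Sorted largest to smallest: 5801, 5671 bp.

5801, 5671 bp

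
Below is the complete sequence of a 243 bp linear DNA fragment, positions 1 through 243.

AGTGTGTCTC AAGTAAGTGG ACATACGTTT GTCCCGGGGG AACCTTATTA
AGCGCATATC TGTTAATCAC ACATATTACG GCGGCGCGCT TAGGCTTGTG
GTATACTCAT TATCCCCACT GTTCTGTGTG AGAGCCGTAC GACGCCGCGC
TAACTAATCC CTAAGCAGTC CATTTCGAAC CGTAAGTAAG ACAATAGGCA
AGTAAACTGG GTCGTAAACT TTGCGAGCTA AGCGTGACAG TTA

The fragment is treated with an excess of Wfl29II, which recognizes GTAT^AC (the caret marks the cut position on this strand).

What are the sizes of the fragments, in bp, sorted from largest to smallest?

The Wfl29II site (GTATAC) starts at position 101.
Wfl29II cuts after base 4 of each site, so after position 104.
Linear molecule, 1 cut → 2 fragments:
  1–104 → 104 bp
  105–243 → 139 bp
Sorted largest to smallest: 139, 104 bp.

139, 104 bp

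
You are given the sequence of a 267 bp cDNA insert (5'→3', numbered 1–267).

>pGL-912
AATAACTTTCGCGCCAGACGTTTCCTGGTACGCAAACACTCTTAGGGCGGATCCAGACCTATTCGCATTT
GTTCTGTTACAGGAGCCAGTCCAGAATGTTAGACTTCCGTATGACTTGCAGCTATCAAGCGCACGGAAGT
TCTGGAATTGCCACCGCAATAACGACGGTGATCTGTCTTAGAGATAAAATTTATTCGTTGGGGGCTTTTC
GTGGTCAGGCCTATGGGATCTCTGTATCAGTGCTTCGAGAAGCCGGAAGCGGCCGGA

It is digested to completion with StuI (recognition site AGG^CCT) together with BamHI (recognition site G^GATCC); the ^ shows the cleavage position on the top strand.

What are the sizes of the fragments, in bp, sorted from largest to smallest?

170, 49, 48 bp

The StuI site (AGGCCT) starts at position 217.
StuI cuts after base 3 of each site, so after position 219.
The BamHI site (GGATCC) starts at position 49.
BamHI cuts after the first base of each site, so after position 49.
Combined cut positions: 49, 219.
Linear molecule, 2 cuts → 3 fragments:
  1–49 → 49 bp
  50–219 → 170 bp
  220–267 → 48 bp
Sorted largest to smallest: 170, 49, 48 bp.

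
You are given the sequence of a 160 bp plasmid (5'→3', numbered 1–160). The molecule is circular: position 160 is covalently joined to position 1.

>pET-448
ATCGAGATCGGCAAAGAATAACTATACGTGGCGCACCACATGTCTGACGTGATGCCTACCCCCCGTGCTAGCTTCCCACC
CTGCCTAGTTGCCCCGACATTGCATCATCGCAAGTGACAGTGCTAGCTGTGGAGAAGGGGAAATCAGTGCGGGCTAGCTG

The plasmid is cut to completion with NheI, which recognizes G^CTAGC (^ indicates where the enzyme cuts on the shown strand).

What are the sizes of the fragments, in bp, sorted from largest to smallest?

74, 55, 31 bp

NheI sites (GCTAGC) start at positions 67, 122, 153.
NheI cuts after the first base of each site, so after positions 67, 122, 153.
Circular molecule, 3 cuts → 3 fragments:
  68–122 → 55 bp
  123–153 → 31 bp
  154–160 then 1–67 → 7 + 67 = 74 bp
Sorted largest to smallest: 74, 55, 31 bp.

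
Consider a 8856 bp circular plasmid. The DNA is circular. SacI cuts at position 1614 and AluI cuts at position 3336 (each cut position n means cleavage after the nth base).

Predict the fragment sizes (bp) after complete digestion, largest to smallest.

Combined cut positions (sorted): 1614, 3336.
Circular molecule, 2 cuts → 2 fragments:
  3336 − 1614 = 1722 bp
  wrap: 8856 − 3336 + 1614 = 7134 bp
Sorted largest to smallest: 7134, 1722 bp.

7134, 1722 bp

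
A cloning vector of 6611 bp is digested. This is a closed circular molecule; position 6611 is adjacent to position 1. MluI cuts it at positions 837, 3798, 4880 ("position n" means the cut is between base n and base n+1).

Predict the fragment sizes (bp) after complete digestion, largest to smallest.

Circular molecule, 3 cuts → 3 fragments:
  3798 − 837 = 2961 bp
  4880 − 3798 = 1082 bp
  wrap: 6611 − 4880 + 837 = 2568 bp
Sorted largest to smallest: 2961, 2568, 1082 bp.

2961, 2568, 1082 bp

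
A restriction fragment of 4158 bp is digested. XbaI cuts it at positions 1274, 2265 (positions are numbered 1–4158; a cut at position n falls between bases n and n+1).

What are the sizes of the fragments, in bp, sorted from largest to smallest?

1893, 1274, 991 bp

Linear molecule, 2 cuts → 3 fragments:
  1274 − 0 = 1274 bp
  2265 − 1274 = 991 bp
  4158 − 2265 = 1893 bp
Sorted largest to smallest: 1893, 1274, 991 bp.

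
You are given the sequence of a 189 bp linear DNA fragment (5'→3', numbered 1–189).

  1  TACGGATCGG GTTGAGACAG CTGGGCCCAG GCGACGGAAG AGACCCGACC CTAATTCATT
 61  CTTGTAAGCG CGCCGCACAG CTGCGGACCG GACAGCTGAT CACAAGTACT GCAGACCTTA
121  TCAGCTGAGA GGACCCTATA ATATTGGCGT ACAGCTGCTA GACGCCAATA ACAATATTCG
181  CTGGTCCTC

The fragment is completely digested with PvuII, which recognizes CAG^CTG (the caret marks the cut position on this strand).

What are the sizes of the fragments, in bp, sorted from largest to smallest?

PvuII sites (CAGCTG) start at positions 18, 78, 93, 122, 152.
PvuII cuts after base 3 of each site, so after positions 20, 80, 95, 124, 154.
Linear molecule, 5 cuts → 6 fragments:
  1–20 → 20 bp
  21–80 → 60 bp
  81–95 → 15 bp
  96–124 → 29 bp
  125–154 → 30 bp
  155–189 → 35 bp
Sorted largest to smallest: 60, 35, 30, 29, 20, 15 bp.

60, 35, 30, 29, 20, 15 bp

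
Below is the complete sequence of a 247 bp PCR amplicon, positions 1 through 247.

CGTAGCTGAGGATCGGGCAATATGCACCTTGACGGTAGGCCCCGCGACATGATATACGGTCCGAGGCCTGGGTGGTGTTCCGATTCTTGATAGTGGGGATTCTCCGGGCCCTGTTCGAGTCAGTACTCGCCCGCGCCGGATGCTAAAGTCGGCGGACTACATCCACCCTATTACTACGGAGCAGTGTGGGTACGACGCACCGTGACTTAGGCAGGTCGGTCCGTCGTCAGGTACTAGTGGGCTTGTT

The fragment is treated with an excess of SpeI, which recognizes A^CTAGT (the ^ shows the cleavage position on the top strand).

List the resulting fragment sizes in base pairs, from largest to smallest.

233, 14 bp

The SpeI site (ACTAGT) starts at position 233.
SpeI cuts after the first base of each site, so after position 233.
Linear molecule, 1 cut → 2 fragments:
  1–233 → 233 bp
  234–247 → 14 bp
Sorted largest to smallest: 233, 14 bp.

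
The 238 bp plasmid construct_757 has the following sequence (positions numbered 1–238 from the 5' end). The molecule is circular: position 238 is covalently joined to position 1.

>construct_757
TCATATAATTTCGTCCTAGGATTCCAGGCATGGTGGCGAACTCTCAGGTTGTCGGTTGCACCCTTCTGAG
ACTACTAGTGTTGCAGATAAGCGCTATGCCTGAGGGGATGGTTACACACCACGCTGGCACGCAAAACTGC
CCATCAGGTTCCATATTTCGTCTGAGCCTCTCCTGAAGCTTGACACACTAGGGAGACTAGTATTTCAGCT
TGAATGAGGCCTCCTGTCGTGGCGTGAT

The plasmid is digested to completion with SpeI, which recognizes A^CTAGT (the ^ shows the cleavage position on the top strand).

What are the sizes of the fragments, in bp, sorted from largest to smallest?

SpeI sites (ACTAGT) start at positions 74, 196.
SpeI cuts after the first base of each site, so after positions 74, 196.
Circular molecule, 2 cuts → 2 fragments:
  75–196 → 122 bp
  197–238 then 1–74 → 42 + 74 = 116 bp
Sorted largest to smallest: 122, 116 bp.

122, 116 bp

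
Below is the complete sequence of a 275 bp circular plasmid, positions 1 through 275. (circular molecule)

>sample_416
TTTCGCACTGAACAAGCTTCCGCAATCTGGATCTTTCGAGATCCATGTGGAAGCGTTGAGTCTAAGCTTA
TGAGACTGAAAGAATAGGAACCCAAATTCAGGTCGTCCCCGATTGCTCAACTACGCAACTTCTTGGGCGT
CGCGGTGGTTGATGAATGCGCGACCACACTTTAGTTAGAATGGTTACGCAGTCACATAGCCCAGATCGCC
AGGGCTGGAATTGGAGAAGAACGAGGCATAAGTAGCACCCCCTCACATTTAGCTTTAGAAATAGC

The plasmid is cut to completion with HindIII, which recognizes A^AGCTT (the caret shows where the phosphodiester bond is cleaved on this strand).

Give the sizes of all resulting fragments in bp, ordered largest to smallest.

225, 50 bp

HindIII sites (AAGCTT) start at positions 14, 64.
HindIII cuts after the first base of each site, so after positions 14, 64.
Circular molecule, 2 cuts → 2 fragments:
  15–64 → 50 bp
  65–275 then 1–14 → 211 + 14 = 225 bp
Sorted largest to smallest: 225, 50 bp.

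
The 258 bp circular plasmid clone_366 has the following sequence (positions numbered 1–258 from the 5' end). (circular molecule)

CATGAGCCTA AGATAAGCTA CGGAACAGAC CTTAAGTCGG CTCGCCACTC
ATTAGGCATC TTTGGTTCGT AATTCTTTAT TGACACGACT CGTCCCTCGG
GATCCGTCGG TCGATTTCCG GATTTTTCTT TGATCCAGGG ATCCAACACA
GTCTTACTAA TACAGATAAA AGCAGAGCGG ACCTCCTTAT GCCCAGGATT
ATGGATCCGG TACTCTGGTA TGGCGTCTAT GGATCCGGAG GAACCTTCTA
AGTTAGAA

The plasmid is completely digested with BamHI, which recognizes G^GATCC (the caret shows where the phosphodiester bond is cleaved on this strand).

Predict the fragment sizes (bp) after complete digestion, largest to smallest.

BamHI sites (GGATCC) start at positions 100, 139, 203, 231.
BamHI cuts after the first base of each site, so after positions 100, 139, 203, 231.
Circular molecule, 4 cuts → 4 fragments:
  101–139 → 39 bp
  140–203 → 64 bp
  204–231 → 28 bp
  232–258 then 1–100 → 27 + 100 = 127 bp
Sorted largest to smallest: 127, 64, 39, 28 bp.

127, 64, 39, 28 bp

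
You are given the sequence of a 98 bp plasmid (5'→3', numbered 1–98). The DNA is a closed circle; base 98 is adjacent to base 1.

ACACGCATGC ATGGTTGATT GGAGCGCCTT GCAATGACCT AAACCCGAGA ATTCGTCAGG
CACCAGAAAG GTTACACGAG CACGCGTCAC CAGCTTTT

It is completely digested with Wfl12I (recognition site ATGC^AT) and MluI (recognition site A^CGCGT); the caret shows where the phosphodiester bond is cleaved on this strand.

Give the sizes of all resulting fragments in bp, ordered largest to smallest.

72, 26 bp

The Wfl12I site (ATGCAT) starts at position 7.
Wfl12I cuts after base 4 of each site, so after position 10.
The MluI site (ACGCGT) starts at position 82.
MluI cuts after the first base of each site, so after position 82.
Combined cut positions: 10, 82.
Circular molecule, 2 cuts → 2 fragments:
  11–82 → 72 bp
  83–98 then 1–10 → 16 + 10 = 26 bp
Sorted largest to smallest: 72, 26 bp.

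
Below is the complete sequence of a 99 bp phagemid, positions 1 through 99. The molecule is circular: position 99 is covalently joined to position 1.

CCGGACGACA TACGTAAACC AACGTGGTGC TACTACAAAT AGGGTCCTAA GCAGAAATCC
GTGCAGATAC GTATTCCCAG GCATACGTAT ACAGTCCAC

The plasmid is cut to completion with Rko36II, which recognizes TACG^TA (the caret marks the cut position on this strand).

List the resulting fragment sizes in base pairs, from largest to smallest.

Rko36II sites (TACGTA) start at positions 11, 68, 84.
Rko36II cuts after base 4 of each site, so after positions 14, 71, 87.
Circular molecule, 3 cuts → 3 fragments:
  15–71 → 57 bp
  72–87 → 16 bp
  88–99 then 1–14 → 12 + 14 = 26 bp
Sorted largest to smallest: 57, 26, 16 bp.

57, 26, 16 bp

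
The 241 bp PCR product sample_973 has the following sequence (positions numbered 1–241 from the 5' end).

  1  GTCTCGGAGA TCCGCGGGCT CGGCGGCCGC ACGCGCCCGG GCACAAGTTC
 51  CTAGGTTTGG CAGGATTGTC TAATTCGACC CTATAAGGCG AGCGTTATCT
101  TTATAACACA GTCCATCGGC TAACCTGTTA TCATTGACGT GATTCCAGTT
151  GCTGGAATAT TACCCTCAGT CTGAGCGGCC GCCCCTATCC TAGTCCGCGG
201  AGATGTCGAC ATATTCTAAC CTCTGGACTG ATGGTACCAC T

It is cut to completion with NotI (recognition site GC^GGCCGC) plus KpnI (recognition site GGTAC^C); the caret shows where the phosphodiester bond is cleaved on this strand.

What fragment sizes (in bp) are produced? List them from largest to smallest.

NotI sites (GCGGCCGC) start at positions 23, 175.
NotI cuts after base 2 of each site, so after positions 24, 176.
The KpnI site (GGTACC) starts at position 233.
KpnI cuts after base 5 of each site (before the last base), so after position 237.
Combined cut positions: 24, 176, 237.
Linear molecule, 3 cuts → 4 fragments:
  1–24 → 24 bp
  25–176 → 152 bp
  177–237 → 61 bp
  238–241 → 4 bp
Sorted largest to smallest: 152, 61, 24, 4 bp.

152, 61, 24, 4 bp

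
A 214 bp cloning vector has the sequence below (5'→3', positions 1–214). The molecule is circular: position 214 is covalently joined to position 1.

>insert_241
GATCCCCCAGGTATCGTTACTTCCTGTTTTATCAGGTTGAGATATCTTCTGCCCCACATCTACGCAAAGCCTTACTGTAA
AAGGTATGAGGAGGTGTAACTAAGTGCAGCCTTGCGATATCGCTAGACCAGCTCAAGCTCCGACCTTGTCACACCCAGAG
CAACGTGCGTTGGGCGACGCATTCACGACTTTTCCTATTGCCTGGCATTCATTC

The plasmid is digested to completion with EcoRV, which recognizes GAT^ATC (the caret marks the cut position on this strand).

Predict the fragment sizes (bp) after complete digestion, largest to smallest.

139, 75 bp

EcoRV sites (GATATC) start at positions 41, 116.
EcoRV cuts after base 3 of each site, so after positions 43, 118.
Circular molecule, 2 cuts → 2 fragments:
  44–118 → 75 bp
  119–214 then 1–43 → 96 + 43 = 139 bp
Sorted largest to smallest: 139, 75 bp.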